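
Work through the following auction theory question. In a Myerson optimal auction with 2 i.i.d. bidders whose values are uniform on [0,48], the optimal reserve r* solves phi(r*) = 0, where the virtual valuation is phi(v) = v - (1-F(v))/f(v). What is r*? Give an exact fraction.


Step 1: For U[0,48], F(v) = v/48 and f(v) = 1/48
Step 2: phi(v) = v - (1 - v/48)/(1/48) = v - (48 - v) = 2v - 48
Step 3: Set phi(r*) = 0: 2r* - 48 = 0
Step 4: r* = 48/2 = 24 (the number of bidders n = 2 does not enter)

24


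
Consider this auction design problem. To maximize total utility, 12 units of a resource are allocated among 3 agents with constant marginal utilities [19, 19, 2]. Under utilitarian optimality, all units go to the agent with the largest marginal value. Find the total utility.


Step 1: The marginal utilities are [19, 19, 2]
Step 2: The highest marginal utility is 19
Step 3: All 12 units go to that agent
Step 4: Total utility = 19 * 12 = 228

228


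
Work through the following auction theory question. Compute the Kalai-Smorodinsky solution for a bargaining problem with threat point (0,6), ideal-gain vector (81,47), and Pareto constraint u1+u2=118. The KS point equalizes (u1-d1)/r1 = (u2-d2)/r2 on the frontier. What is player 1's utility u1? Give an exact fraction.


Step 1: At the KS point, (u1-d1)/r1 = (u2-d2)/r2 = t and u1+u2 = 118
Step 2: u1 = d1 + r1*t and u2 = d2 + r2*t, so (d1 + r1*t) + (d2 + r2*t) = 118
Step 3: t = (118 - 0 - 6)/(81 + 47) = 112/128 = 7/8
Step 4: u1 = d1 + r1*t = 0 + 81 * 7/8 = 567/8
Step 5: (Check: u2 = d2 + r2*t = 377/8; u1+u2 = 567/8 + 377/8 = 118, on the frontier.)

567/8


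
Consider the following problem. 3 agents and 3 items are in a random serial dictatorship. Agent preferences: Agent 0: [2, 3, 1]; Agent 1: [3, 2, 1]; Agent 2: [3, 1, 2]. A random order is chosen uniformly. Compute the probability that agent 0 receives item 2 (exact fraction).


Step 1: Agent 0 wants item 2
Step 2: There are 6 possible orderings of agents
Step 3: In 5 orderings, agent 0 gets item 2
Step 4: Probability = 5/6

5/6


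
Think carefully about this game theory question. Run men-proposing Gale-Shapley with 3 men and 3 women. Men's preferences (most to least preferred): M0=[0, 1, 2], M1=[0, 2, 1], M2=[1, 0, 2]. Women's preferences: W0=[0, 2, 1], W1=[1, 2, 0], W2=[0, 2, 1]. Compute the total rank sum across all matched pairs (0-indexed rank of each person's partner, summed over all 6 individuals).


Step 1: Run Gale-Shapley (men propose, women hold best offer):
  M0 proposes to W0; she accepts
  M1 proposes to W0; rejected
  M1 proposes to W2; she accepts
  M2 proposes to W1; she accepts
Step 2: Final matching: W0-M0, W1-M2, W2-M1
Step 3: 0-indexed ranks (man's rank of his match, then woman's): 0 + 0 + 0 + 1 + 1 + 2
Step 4: Total rank sum = 4

4


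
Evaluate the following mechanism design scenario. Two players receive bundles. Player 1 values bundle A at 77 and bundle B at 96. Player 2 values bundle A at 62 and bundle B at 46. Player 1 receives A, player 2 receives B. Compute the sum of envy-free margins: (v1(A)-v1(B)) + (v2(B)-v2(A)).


Step 1: Player 1's margin = v1(A) - v1(B) = 77 - 96 = -19
Step 2: Player 2's margin = v2(B) - v2(A) = 46 - 62 = -16
Step 3: Total margin = -19 + -16 = -35

-35


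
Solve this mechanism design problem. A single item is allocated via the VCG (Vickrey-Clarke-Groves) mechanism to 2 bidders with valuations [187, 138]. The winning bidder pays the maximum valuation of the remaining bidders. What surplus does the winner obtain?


Step 1: The winner is the agent with the highest value: agent 0 with value 187
Step 2: Values of other agents: [138]
Step 3: VCG payment = max of others' values = 138
Step 4: Surplus = 187 - 138 = 49

49


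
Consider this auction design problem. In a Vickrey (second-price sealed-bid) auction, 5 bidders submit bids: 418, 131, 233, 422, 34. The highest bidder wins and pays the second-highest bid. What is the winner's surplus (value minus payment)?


Step 1: Sort bids in descending order: 422, 418, 233, 131, 34
Step 2: The winning bid is the highest: 422
Step 3: The payment equals the second-highest bid: 418
Step 4: Surplus = winner's bid - payment = 422 - 418 = 4

4


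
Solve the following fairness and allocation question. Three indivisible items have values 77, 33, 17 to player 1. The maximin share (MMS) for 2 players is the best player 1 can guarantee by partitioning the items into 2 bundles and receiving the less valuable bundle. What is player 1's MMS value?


Step 1: Item values = 77, 33, 17
Step 2: Enumerate all 2-bundle partitions and take the smaller bundle:
  Partition 1: {77} vs {33,17} -> bundles 77, 50; min = 50
  Partition 2: {33} vs {77,17} -> bundles 33, 94; min = 33
  Partition 3: {17} vs {77,33} -> bundles 17, 110; min = 17
Step 3: MMS = max(50, 33, 17) = 50

50


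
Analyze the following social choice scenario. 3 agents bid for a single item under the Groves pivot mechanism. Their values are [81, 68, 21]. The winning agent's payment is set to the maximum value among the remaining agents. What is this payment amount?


Step 1: The efficient winner is agent 0 with value 81
Step 2: Other agents' values: [68, 21]
Step 3: Pivot payment = max(others) = 68
Step 4: The winner pays 68

68


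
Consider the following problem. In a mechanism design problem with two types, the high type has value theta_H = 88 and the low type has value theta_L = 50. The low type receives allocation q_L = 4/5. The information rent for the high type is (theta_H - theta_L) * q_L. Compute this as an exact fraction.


Step 1: theta_H - theta_L = 88 - 50 = 38
Step 2: Information rent = (theta_H - theta_L) * q_L
Step 3: = 38 * 4/5
Step 4: = 152/5

152/5


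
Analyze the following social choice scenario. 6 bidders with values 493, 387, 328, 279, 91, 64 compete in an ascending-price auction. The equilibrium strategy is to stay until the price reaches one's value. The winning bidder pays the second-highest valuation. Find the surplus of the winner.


Step 1: Identify the highest value: 493
Step 2: Identify the second-highest value: 387
Step 3: The final price = second-highest value = 387
Step 4: Surplus = 493 - 387 = 106

106


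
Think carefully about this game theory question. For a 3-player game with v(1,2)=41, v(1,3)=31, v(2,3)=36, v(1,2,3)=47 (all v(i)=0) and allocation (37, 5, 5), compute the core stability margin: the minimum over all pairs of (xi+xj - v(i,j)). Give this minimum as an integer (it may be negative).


Step 1: Slack for coalition (1,2): x1+x2 - v12 = 42 - 41 = 1
Step 2: Slack for coalition (1,3): x1+x3 - v13 = 42 - 31 = 11
Step 3: Slack for coalition (2,3): x2+x3 - v23 = 10 - 36 = -26
Step 4: Minimum slack = min(1, 11, -26) = -26, attained by (2,3); coalition (2,3) can block (slack < 0), so the allocation is not in the core

-26


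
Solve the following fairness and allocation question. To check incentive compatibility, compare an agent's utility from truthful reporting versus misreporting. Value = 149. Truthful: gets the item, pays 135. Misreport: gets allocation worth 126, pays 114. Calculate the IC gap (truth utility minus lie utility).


Step 1: U(truth) = value - payment = 149 - 135 = 14
Step 2: U(lie) = allocation - payment = 126 - 114 = 12
Step 3: IC gap = 14 - 12 = 2

2


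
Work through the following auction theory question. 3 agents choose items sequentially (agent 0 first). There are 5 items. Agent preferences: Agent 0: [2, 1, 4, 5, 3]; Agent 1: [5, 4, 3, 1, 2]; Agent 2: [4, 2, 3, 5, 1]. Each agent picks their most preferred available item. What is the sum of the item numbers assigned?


Step 1: Agent 0 picks item 2
Step 2: Agent 1 picks item 5
Step 3: Agent 2 picks item 4
Step 4: Sum = 2 + 5 + 4 = 11

11


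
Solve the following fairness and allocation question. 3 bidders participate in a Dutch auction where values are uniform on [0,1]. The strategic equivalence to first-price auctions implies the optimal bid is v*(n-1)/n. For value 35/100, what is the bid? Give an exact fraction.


Step 1: Dutch auctions are strategically equivalent to first-price auctions
Step 2: The equilibrium bid is b(v) = v*(n-1)/n
Step 3: b = 7/20 * 2/3
Step 4: b = 7/30

7/30


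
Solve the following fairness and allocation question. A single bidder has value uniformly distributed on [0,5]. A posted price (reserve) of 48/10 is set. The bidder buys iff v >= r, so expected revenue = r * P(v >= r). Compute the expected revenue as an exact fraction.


Step 1: Posted price r = 24/5, value support [0,5]
Step 2: P(v >= r) = (5 - 24/5)/5 = 1/25
Step 3: Expected revenue = r * P(v >= r) = 24/5 * 1/25
Step 4: Revenue = 24/125

24/125


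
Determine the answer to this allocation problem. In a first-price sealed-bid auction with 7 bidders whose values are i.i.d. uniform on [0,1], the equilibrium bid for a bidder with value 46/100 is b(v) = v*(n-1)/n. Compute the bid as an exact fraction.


Step 1: The symmetric BNE bidding function is b(v) = v * (n-1) / n
Step 2: Substitute v = 23/50 and n = 7
Step 3: b = 23/50 * 6/7
Step 4: b = 69/175

69/175


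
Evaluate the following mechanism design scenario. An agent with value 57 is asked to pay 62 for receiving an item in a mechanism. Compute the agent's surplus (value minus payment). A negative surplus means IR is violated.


Step 1: Surplus = value - payment = 57 - 62 = -5
Step 2: IR is violated (surplus < 0)

-5


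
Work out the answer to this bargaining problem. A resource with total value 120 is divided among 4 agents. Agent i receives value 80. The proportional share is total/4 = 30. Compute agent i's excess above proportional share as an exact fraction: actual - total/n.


Step 1: Proportional share = 120/4 = 30
Step 2: Agent's actual allocation = 80
Step 3: Excess = 80 - 30 = 50

50


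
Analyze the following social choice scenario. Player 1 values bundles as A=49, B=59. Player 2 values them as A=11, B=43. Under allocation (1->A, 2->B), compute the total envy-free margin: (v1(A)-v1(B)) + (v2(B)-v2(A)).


Step 1: Player 1's margin = v1(A) - v1(B) = 49 - 59 = -10
Step 2: Player 2's margin = v2(B) - v2(A) = 43 - 11 = 32
Step 3: Total margin = -10 + 32 = 22

22


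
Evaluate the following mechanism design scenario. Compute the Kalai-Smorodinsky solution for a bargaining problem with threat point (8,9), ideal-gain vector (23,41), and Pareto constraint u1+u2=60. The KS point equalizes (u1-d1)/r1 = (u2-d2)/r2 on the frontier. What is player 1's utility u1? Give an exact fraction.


Step 1: At the KS point, (u1-d1)/r1 = (u2-d2)/r2 = t and u1+u2 = 60
Step 2: u1 = d1 + r1*t and u2 = d2 + r2*t, so (d1 + r1*t) + (d2 + r2*t) = 60
Step 3: t = (60 - 8 - 9)/(23 + 41) = 43/64
Step 4: u1 = d1 + r1*t = 8 + 23 * 43/64 = 1501/64
Step 5: (Check: u2 = d2 + r2*t = 2339/64; u1+u2 = 1501/64 + 2339/64 = 60, on the frontier.)

1501/64


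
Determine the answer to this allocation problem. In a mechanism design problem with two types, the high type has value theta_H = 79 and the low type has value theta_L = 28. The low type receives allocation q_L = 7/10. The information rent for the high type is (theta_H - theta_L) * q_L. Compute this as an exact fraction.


Step 1: theta_H - theta_L = 79 - 28 = 51
Step 2: Information rent = (theta_H - theta_L) * q_L
Step 3: = 51 * 7/10
Step 4: = 357/10

357/10


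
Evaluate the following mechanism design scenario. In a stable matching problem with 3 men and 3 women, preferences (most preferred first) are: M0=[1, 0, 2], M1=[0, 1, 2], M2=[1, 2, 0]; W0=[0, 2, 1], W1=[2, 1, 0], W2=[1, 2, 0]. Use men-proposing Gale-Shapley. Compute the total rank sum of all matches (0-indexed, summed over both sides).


Step 1: Run Gale-Shapley (men propose, women hold best offer):
  M0 proposes to W1; she accepts
  M1 proposes to W0; she accepts
  M2 proposes to W1; she switches from M0
  M0 proposes to W0; she switches from M1
  M1 proposes to W1; rejected
  M1 proposes to W2; she accepts
Step 2: Final matching: W0-M0, W1-M2, W2-M1
Step 3: 0-indexed ranks (man's rank of his match, then woman's): 1 + 0 + 0 + 0 + 2 + 0
Step 4: Total rank sum = 3

3


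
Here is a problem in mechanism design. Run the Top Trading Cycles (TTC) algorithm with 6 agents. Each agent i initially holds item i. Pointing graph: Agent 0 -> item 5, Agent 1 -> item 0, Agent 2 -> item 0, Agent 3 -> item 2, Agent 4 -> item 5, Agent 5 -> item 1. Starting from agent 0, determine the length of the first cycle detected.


Step 1: Trace the pointer graph from agent 0: 0 -> 5 -> 1 -> 0
Step 2: A cycle is detected when we revisit agent 0
Step 3: The cycle is: 0 -> 5 -> 1 -> 0
Step 4: Cycle length = 3

3


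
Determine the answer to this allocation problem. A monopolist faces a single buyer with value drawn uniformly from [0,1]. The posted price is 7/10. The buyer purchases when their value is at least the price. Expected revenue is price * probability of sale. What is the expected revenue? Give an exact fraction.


Step 1: Posted price r = 7/10, value support [0,1]
Step 2: P(v >= r) = (1 - 7/10)/1 = 3/10
Step 3: Expected revenue = r * P(v >= r) = 7/10 * 3/10
Step 4: Revenue = 21/100

21/100


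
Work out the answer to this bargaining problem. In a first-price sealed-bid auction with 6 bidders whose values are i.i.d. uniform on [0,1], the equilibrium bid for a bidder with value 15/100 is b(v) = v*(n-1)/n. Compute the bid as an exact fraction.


Step 1: The symmetric BNE bidding function is b(v) = v * (n-1) / n
Step 2: Substitute v = 3/20 and n = 6
Step 3: b = 3/20 * 5/6
Step 4: b = 1/8

1/8


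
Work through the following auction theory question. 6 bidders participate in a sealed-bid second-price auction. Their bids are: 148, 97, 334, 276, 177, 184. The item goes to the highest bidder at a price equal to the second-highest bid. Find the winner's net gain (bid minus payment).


Step 1: Sort bids in descending order: 334, 276, 184, 177, 148, 97
Step 2: The winning bid is the highest: 334
Step 3: The payment equals the second-highest bid: 276
Step 4: Surplus = winner's bid - payment = 334 - 276 = 58

58


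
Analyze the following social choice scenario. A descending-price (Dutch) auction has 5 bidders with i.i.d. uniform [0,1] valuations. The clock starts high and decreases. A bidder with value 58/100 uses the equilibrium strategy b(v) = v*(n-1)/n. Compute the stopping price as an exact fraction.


Step 1: Dutch auctions are strategically equivalent to first-price auctions
Step 2: The equilibrium bid is b(v) = v*(n-1)/n
Step 3: b = 29/50 * 4/5
Step 4: b = 58/125

58/125


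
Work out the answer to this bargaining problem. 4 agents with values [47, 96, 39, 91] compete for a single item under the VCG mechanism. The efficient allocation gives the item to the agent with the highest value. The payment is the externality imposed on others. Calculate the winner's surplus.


Step 1: The winner is the agent with the highest value: agent 1 with value 96
Step 2: Values of other agents: [47, 39, 91]
Step 3: VCG payment = max of others' values = 91
Step 4: Surplus = 96 - 91 = 5

5


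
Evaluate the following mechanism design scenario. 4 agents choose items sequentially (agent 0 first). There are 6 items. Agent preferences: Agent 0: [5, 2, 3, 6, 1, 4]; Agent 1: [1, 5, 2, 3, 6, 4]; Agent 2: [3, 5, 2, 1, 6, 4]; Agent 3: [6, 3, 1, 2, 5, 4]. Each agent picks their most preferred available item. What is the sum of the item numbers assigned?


Step 1: Agent 0 picks item 5
Step 2: Agent 1 picks item 1
Step 3: Agent 2 picks item 3
Step 4: Agent 3 picks item 6
Step 5: Sum = 5 + 1 + 3 + 6 = 15

15


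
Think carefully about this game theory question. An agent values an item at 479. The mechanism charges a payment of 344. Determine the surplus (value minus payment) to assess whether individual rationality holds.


Step 1: Surplus = value - payment = 479 - 344 = 135
Step 2: IR is satisfied (surplus >= 0)

135


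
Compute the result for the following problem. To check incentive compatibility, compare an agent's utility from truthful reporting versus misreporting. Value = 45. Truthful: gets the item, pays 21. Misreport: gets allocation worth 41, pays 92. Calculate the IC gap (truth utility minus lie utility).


Step 1: U(truth) = value - payment = 45 - 21 = 24
Step 2: U(lie) = allocation - payment = 41 - 92 = -51
Step 3: IC gap = 24 - (-51) = 75

75


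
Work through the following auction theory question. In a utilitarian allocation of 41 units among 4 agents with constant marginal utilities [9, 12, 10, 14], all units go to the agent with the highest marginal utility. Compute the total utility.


Step 1: The marginal utilities are [9, 12, 10, 14]
Step 2: The highest marginal utility is 14
Step 3: All 41 units go to that agent
Step 4: Total utility = 14 * 41 = 574

574


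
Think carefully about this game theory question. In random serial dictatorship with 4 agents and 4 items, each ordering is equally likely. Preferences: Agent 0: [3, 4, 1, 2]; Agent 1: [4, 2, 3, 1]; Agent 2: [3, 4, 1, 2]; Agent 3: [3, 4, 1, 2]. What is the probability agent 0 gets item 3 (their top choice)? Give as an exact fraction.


Step 1: Agent 0 wants item 3
Step 2: There are 24 possible orderings of agents
Step 3: In 8 orderings, agent 0 gets item 3
Step 4: Probability = 8/24 = 1/3

1/3


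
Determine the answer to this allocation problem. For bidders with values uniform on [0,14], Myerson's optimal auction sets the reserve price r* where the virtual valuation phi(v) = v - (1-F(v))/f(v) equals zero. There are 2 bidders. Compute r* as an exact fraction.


Step 1: For U[0,14], F(v) = v/14 and f(v) = 1/14
Step 2: phi(v) = v - (1 - v/14)/(1/14) = v - (14 - v) = 2v - 14
Step 3: Set phi(r*) = 0: 2r* - 14 = 0
Step 4: r* = 14/2 = 7 (the number of bidders n = 2 does not enter)

7


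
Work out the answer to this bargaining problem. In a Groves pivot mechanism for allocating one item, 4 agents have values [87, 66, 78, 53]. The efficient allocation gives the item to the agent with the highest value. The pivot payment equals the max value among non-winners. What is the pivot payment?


Step 1: The efficient winner is agent 0 with value 87
Step 2: Other agents' values: [66, 78, 53]
Step 3: Pivot payment = max(others) = 78
Step 4: The winner pays 78

78


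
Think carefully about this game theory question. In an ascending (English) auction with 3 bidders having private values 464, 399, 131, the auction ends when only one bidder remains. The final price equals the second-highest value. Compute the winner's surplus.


Step 1: Identify the highest value: 464
Step 2: Identify the second-highest value: 399
Step 3: The final price = second-highest value = 399
Step 4: Surplus = 464 - 399 = 65

65


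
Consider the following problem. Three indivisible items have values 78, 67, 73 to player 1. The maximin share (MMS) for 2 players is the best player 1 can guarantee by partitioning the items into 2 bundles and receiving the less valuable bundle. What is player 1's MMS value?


Step 1: Item values = 78, 67, 73
Step 2: Enumerate all 2-bundle partitions and take the smaller bundle:
  Partition 1: {78} vs {67,73} -> bundles 78, 140; min = 78
  Partition 2: {67} vs {78,73} -> bundles 67, 151; min = 67
  Partition 3: {73} vs {78,67} -> bundles 73, 145; min = 73
Step 3: MMS = max(78, 67, 73) = 78

78


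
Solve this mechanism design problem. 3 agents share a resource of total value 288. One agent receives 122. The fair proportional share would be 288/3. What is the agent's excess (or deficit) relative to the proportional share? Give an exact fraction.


Step 1: Proportional share = 288/3 = 96
Step 2: Agent's actual allocation = 122
Step 3: Excess = 122 - 96 = 26

26


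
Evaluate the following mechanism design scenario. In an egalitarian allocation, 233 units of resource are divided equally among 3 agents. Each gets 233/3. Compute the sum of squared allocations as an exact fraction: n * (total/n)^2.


Step 1: Each agent's share = 233/3
Step 2: Square of each share = (233/3)^2 = 54289/9
Step 3: Sum of squares = 3 * 54289/9 = 54289/3

54289/3


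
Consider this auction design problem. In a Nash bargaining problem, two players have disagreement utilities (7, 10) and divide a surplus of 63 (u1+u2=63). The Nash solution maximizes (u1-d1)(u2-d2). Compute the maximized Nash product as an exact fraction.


Step 1: The Nash solution splits surplus symmetrically above the disagreement point
Step 2: u1 = (total + d1 - d2)/2 = (63 + 7 - 10)/2 = 30
Step 3: u2 = (total - d1 + d2)/2 = (63 - 7 + 10)/2 = 33
Step 4: Nash product = (30 - 7) * (33 - 10)
Step 5: = 23 * 23 = 529

529


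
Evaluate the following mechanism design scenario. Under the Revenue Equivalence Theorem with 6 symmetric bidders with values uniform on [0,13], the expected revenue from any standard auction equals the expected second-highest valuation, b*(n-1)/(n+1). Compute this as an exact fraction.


Step 1: By Revenue Equivalence, expected revenue = b*(n-1)/(n+1)
Step 2: Substituting n = 6, b = 13
Step 3: Revenue = 13*(6-1)/(6+1) = 13*5/7
Step 4: Revenue = 65/7

65/7


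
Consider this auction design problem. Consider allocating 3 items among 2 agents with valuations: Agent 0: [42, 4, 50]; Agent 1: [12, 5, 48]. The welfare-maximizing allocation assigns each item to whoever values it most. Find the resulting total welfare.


Step 1: For each item, find the maximum value among all agents.
Step 2: Item 0 -> Agent 0 (value 42)
Step 3: Item 1 -> Agent 1 (value 5)
Step 4: Item 2 -> Agent 0 (value 50)
Step 5: Total welfare = 42 + 5 + 50 = 97

97


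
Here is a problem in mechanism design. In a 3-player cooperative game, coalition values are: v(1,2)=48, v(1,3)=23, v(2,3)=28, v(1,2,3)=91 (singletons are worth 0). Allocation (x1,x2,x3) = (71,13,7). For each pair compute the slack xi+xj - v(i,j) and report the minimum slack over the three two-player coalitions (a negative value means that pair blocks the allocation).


Step 1: Slack for coalition (1,2): x1+x2 - v12 = 84 - 48 = 36
Step 2: Slack for coalition (1,3): x1+x3 - v13 = 78 - 23 = 55
Step 3: Slack for coalition (2,3): x2+x3 - v23 = 20 - 28 = -8
Step 4: Minimum slack = min(36, 55, -8) = -8, attained by (2,3); coalition (2,3) can block (slack < 0), so the allocation is not in the core

-8


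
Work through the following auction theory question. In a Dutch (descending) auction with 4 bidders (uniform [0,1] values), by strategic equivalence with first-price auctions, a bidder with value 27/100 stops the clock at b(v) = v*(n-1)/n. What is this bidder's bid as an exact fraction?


Step 1: Dutch auctions are strategically equivalent to first-price auctions
Step 2: The equilibrium bid is b(v) = v*(n-1)/n
Step 3: b = 27/100 * 3/4
Step 4: b = 81/400

81/400


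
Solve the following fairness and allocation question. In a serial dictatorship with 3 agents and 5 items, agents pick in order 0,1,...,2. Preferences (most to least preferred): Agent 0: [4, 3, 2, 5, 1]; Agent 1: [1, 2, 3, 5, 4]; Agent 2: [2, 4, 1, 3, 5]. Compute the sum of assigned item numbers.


Step 1: Agent 0 picks item 4
Step 2: Agent 1 picks item 1
Step 3: Agent 2 picks item 2
Step 4: Sum = 4 + 1 + 2 = 7

7


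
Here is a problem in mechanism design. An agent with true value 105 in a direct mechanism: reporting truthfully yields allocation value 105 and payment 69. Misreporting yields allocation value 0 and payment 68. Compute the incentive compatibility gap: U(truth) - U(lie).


Step 1: U(truth) = value - payment = 105 - 69 = 36
Step 2: U(lie) = allocation - payment = 0 - 68 = -68
Step 3: IC gap = 36 - (-68) = 104

104


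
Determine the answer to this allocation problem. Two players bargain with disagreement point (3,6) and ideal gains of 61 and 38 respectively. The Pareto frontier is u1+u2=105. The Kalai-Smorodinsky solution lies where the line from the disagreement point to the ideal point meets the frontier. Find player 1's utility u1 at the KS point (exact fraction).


Step 1: At the KS point, (u1-d1)/r1 = (u2-d2)/r2 = t and u1+u2 = 105
Step 2: u1 = d1 + r1*t and u2 = d2 + r2*t, so (d1 + r1*t) + (d2 + r2*t) = 105
Step 3: t = (105 - 3 - 6)/(61 + 38) = 96/99 = 32/33
Step 4: u1 = d1 + r1*t = 3 + 61 * 32/33 = 2051/33
Step 5: (Check: u2 = d2 + r2*t = 1414/33; u1+u2 = 2051/33 + 1414/33 = 105, on the frontier.)

2051/33


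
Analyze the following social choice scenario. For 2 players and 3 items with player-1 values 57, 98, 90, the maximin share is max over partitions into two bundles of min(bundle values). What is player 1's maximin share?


Step 1: Item values = 57, 98, 90
Step 2: Enumerate all 2-bundle partitions and take the smaller bundle:
  Partition 1: {57} vs {98,90} -> bundles 57, 188; min = 57
  Partition 2: {98} vs {57,90} -> bundles 98, 147; min = 98
  Partition 3: {90} vs {57,98} -> bundles 90, 155; min = 90
Step 3: MMS = max(57, 98, 90) = 98

98


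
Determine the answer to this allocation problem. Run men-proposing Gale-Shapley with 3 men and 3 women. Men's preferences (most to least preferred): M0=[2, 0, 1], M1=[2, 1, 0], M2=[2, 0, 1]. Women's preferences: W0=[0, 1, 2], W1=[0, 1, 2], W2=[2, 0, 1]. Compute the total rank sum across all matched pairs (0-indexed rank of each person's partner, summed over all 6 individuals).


Step 1: Run Gale-Shapley (men propose, women hold best offer):
  M0 proposes to W2; she accepts
  M1 proposes to W2; rejected
  M1 proposes to W1; she accepts
  M2 proposes to W2; she switches from M0
  M0 proposes to W0; she accepts
Step 2: Final matching: W0-M0, W1-M1, W2-M2
Step 3: 0-indexed ranks (man's rank of his match, then woman's): 1 + 0 + 1 + 1 + 0 + 0
Step 4: Total rank sum = 3

3


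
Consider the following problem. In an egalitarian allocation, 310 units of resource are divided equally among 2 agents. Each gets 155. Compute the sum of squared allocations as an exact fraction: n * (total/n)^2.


Step 1: Each agent's share = 310/2 = 155
Step 2: Square of each share = (155)^2 = 24025
Step 3: Sum of squares = 2 * 24025 = 48050

48050


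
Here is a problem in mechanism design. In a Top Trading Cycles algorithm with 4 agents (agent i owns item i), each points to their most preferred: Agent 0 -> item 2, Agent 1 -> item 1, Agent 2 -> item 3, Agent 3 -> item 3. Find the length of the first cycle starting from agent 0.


Step 1: Trace the pointer graph from agent 0: 0 -> 2 -> 3 -> 3
Step 2: A cycle is detected when we revisit agent 3
Step 3: The cycle is: 3 -> 3
Step 4: Cycle length = 1

1


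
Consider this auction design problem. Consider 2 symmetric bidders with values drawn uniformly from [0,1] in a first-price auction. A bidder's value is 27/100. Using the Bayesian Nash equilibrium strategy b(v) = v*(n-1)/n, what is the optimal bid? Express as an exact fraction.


Step 1: The symmetric BNE bidding function is b(v) = v * (n-1) / n
Step 2: Substitute v = 27/100 and n = 2
Step 3: b = 27/100 * 1/2
Step 4: b = 27/200

27/200


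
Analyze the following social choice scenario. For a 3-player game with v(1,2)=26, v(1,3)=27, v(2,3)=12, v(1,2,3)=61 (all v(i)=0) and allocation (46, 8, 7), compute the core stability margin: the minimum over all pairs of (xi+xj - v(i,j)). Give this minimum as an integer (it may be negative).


Step 1: Slack for coalition (1,2): x1+x2 - v12 = 54 - 26 = 28
Step 2: Slack for coalition (1,3): x1+x3 - v13 = 53 - 27 = 26
Step 3: Slack for coalition (2,3): x2+x3 - v23 = 15 - 12 = 3
Step 4: Minimum slack = min(28, 26, 3) = 3, attained by (2,3); no pair can gain by deviating, so the allocation is in the core

3


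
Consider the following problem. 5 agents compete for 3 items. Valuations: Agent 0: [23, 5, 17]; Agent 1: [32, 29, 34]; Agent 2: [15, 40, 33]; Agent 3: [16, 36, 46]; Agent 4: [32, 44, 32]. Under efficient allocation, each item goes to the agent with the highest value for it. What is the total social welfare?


Step 1: For each item, find the maximum value among all agents.
Step 2: Item 0 -> Agent 1 (value 32)
Step 3: Item 1 -> Agent 4 (value 44)
Step 4: Item 2 -> Agent 3 (value 46)
Step 5: Total welfare = 32 + 44 + 46 = 122

122


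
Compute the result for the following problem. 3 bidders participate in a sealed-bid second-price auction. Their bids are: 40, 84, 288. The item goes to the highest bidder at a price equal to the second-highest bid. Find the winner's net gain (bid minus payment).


Step 1: Sort bids in descending order: 288, 84, 40
Step 2: The winning bid is the highest: 288
Step 3: The payment equals the second-highest bid: 84
Step 4: Surplus = winner's bid - payment = 288 - 84 = 204

204


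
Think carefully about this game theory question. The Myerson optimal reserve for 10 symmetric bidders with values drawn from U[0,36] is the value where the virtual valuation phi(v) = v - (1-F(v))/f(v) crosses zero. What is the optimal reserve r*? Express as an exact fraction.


Step 1: For U[0,36], F(v) = v/36 and f(v) = 1/36
Step 2: phi(v) = v - (1 - v/36)/(1/36) = v - (36 - v) = 2v - 36
Step 3: Set phi(r*) = 0: 2r* - 36 = 0
Step 4: r* = 36/2 = 18 (the number of bidders n = 10 does not enter)

18


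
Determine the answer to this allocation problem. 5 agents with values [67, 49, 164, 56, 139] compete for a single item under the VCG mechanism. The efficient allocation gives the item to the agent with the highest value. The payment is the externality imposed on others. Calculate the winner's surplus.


Step 1: The winner is the agent with the highest value: agent 2 with value 164
Step 2: Values of other agents: [67, 49, 56, 139]
Step 3: VCG payment = max of others' values = 139
Step 4: Surplus = 164 - 139 = 25

25


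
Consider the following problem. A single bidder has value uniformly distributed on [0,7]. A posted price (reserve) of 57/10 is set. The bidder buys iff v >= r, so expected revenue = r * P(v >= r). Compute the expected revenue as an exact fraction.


Step 1: Posted price r = 57/10, value support [0,7]
Step 2: P(v >= r) = (7 - 57/10)/7 = 13/70
Step 3: Expected revenue = r * P(v >= r) = 57/10 * 13/70
Step 4: Revenue = 741/700

741/700


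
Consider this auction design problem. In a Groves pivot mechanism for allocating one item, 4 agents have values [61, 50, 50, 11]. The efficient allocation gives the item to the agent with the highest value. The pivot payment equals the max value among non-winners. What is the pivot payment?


Step 1: The efficient winner is agent 0 with value 61
Step 2: Other agents' values: [50, 50, 11]
Step 3: Pivot payment = max(others) = 50
Step 4: The winner pays 50

50


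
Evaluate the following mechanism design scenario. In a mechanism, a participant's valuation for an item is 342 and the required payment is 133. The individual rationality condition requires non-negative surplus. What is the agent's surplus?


Step 1: Surplus = value - payment = 342 - 133 = 209
Step 2: IR is satisfied (surplus >= 0)

209


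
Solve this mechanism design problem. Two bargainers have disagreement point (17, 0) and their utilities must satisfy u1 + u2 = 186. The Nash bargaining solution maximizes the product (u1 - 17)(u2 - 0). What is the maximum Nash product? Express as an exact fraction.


Step 1: The Nash solution splits surplus symmetrically above the disagreement point
Step 2: u1 = (total + d1 - d2)/2 = (186 + 17 - 0)/2 = 203/2
Step 3: u2 = (total - d1 + d2)/2 = (186 - 17 + 0)/2 = 169/2
Step 4: Nash product = (203/2 - 17) * (169/2 - 0)
Step 5: = 169/2 * 169/2 = 28561/4

28561/4


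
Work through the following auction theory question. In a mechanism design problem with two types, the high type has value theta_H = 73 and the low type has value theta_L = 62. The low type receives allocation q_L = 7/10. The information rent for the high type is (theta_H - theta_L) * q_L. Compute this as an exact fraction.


Step 1: theta_H - theta_L = 73 - 62 = 11
Step 2: Information rent = (theta_H - theta_L) * q_L
Step 3: = 11 * 7/10
Step 4: = 77/10

77/10


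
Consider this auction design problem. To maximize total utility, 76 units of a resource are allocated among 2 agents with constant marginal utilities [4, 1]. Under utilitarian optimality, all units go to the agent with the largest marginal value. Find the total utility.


Step 1: The marginal utilities are [4, 1]
Step 2: The highest marginal utility is 4
Step 3: All 76 units go to that agent
Step 4: Total utility = 4 * 76 = 304

304


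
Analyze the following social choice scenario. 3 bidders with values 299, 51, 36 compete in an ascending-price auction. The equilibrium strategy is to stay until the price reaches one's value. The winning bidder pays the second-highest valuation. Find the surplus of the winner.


Step 1: Identify the highest value: 299
Step 2: Identify the second-highest value: 51
Step 3: The final price = second-highest value = 51
Step 4: Surplus = 299 - 51 = 248

248


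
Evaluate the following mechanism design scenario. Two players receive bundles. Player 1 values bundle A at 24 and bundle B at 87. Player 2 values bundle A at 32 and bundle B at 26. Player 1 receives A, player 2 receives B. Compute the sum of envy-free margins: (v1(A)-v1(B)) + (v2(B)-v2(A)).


Step 1: Player 1's margin = v1(A) - v1(B) = 24 - 87 = -63
Step 2: Player 2's margin = v2(B) - v2(A) = 26 - 32 = -6
Step 3: Total margin = -63 + -6 = -69

-69


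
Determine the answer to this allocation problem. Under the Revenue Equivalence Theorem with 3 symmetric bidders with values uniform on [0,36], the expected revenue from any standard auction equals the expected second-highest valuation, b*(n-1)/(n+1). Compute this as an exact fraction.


Step 1: By Revenue Equivalence, expected revenue = b*(n-1)/(n+1)
Step 2: Substituting n = 3, b = 36
Step 3: Revenue = 36*(3-1)/(3+1) = 36*2/4
Step 4: Revenue = 72/4 = 18

18


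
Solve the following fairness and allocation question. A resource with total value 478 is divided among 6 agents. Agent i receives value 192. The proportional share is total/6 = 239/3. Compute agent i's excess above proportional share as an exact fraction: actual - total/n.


Step 1: Proportional share = 478/6 = 239/3
Step 2: Agent's actual allocation = 192
Step 3: Excess = 192 - 239/3 = 337/3

337/3


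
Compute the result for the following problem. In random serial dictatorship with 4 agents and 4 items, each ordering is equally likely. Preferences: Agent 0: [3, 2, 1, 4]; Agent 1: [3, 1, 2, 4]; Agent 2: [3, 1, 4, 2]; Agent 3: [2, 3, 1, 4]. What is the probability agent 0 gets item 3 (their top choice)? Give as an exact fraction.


Step 1: Agent 0 wants item 3
Step 2: There are 24 possible orderings of agents
Step 3: In 8 orderings, agent 0 gets item 3
Step 4: Probability = 8/24 = 1/3

1/3


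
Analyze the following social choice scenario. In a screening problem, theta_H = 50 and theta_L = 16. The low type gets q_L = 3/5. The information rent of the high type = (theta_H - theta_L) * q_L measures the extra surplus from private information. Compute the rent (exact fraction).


Step 1: theta_H - theta_L = 50 - 16 = 34
Step 2: Information rent = (theta_H - theta_L) * q_L
Step 3: = 34 * 3/5
Step 4: = 102/5

102/5


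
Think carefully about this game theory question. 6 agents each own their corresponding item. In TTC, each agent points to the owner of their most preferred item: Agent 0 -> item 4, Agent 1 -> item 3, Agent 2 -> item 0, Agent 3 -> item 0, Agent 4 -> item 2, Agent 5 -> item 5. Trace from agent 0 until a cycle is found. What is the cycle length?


Step 1: Trace the pointer graph from agent 0: 0 -> 4 -> 2 -> 0
Step 2: A cycle is detected when we revisit agent 0
Step 3: The cycle is: 0 -> 4 -> 2 -> 0
Step 4: Cycle length = 3

3


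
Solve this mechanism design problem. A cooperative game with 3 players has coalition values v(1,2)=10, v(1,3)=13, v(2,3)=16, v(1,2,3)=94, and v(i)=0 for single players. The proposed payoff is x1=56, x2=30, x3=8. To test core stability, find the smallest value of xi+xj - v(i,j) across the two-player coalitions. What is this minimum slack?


Step 1: Slack for coalition (1,2): x1+x2 - v12 = 86 - 10 = 76
Step 2: Slack for coalition (1,3): x1+x3 - v13 = 64 - 13 = 51
Step 3: Slack for coalition (2,3): x2+x3 - v23 = 38 - 16 = 22
Step 4: Minimum slack = min(76, 51, 22) = 22, attained by (2,3); no pair can gain by deviating, so the allocation is in the core

22


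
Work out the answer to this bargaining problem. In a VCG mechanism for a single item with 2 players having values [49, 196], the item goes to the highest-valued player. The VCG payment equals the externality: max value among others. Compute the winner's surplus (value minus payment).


Step 1: The winner is the agent with the highest value: agent 1 with value 196
Step 2: Values of other agents: [49]
Step 3: VCG payment = max of others' values = 49
Step 4: Surplus = 196 - 49 = 147

147


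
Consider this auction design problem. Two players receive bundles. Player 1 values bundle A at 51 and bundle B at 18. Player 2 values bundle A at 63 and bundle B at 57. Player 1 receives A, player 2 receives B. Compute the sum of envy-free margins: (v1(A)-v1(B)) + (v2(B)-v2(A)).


Step 1: Player 1's margin = v1(A) - v1(B) = 51 - 18 = 33
Step 2: Player 2's margin = v2(B) - v2(A) = 57 - 63 = -6
Step 3: Total margin = 33 + -6 = 27

27


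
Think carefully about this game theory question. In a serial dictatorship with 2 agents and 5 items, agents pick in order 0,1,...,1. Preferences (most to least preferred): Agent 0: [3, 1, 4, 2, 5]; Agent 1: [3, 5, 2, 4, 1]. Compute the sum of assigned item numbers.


Step 1: Agent 0 picks item 3
Step 2: Agent 1 picks item 5
Step 3: Sum = 3 + 5 = 8

8


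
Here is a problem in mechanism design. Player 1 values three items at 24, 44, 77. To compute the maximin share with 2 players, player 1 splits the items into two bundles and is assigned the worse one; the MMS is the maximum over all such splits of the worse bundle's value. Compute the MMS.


Step 1: Item values = 24, 44, 77
Step 2: Enumerate all 2-bundle partitions and take the smaller bundle:
  Partition 1: {24} vs {44,77} -> bundles 24, 121; min = 24
  Partition 2: {44} vs {24,77} -> bundles 44, 101; min = 44
  Partition 3: {77} vs {24,44} -> bundles 77, 68; min = 68
Step 3: MMS = max(24, 44, 68) = 68

68


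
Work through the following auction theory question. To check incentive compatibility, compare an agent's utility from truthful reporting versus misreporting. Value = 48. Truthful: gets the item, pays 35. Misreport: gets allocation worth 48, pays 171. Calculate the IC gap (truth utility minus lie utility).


Step 1: U(truth) = value - payment = 48 - 35 = 13
Step 2: U(lie) = allocation - payment = 48 - 171 = -123
Step 3: IC gap = 13 - (-123) = 136

136


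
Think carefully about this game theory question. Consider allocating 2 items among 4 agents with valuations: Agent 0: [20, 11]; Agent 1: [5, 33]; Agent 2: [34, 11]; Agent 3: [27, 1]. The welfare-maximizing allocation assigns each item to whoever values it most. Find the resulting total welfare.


Step 1: For each item, find the maximum value among all agents.
Step 2: Item 0 -> Agent 2 (value 34)
Step 3: Item 1 -> Agent 1 (value 33)
Step 4: Total welfare = 34 + 33 = 67

67


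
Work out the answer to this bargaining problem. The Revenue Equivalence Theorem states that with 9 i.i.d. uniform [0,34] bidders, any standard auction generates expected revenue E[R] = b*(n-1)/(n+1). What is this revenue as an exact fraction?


Step 1: By Revenue Equivalence, expected revenue = b*(n-1)/(n+1)
Step 2: Substituting n = 9, b = 34
Step 3: Revenue = 34*(9-1)/(9+1) = 34*8/10
Step 4: Revenue = 272/10 = 136/5

136/5


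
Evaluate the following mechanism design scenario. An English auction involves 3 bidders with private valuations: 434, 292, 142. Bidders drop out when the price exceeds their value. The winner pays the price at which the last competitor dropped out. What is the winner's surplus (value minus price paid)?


Step 1: Identify the highest value: 434
Step 2: Identify the second-highest value: 292
Step 3: The final price = second-highest value = 292
Step 4: Surplus = 434 - 292 = 142

142


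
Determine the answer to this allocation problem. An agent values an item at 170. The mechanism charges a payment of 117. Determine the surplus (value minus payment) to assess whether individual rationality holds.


Step 1: Surplus = value - payment = 170 - 117 = 53
Step 2: IR is satisfied (surplus >= 0)

53
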